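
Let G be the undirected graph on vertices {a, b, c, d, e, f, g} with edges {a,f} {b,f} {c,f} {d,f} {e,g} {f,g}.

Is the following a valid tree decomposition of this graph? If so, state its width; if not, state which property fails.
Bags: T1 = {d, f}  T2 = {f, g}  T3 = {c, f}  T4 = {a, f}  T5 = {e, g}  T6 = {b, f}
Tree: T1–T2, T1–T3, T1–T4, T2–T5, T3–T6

Every vertex of G appears in some bag (union = {a, b, c, d, e, f, g}); every edge is covered by a bag; and for each vertex v the set of bags containing v is connected in the bag tree. The decomposition is therefore valid. The largest bag has 2 vertices, so the width is 1.

Yes; width 1.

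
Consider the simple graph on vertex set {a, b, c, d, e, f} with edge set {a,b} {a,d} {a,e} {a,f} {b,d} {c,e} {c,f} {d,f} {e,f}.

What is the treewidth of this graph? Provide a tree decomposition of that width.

Every bag has size at most 3, so the width is 3 − 1 = 2 and tw(G) ≤ 2. For the lower bound, the 3 vertices {a, d, f} are pairwise adjacent, and any tree decomposition puts a clique entirely inside one bag — forcing width ≥ 2. Therefore the treewidth is 2.

Treewidth 2.
One such decomposition:
Bags: B1 = {a, d, f}  B2 = {a, e, f}  B3 = {a, b, d}  B4 = {c, e, f}
Tree: B1–B2, B1–B3, B2–B4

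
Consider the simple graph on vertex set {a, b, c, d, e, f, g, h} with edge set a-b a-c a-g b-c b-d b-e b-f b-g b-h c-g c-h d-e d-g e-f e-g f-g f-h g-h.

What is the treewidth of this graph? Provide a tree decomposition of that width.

The largest bag has 4 vertices, giving width 3; this decomposition certifies tw(G) ≤ 3. Conversely, {b, d, e, g} is a clique of size 4, and the vertices of any clique must share a bag in every tree decomposition; so some bag has ≥ 4 vertices and tw(G) ≥ 3. Combining the bounds, tw(G) = 3.

Treewidth 3.
One optimal decomposition is:
Bags: B1 = {b, f, g, h}  B2 = {b, c, g, h}  B3 = {a, b, c, g}  B4 = {b, e, f, g}  B5 = {b, d, e, g}
Tree: B1–B2, B2–B3, B1–B4, B4–B5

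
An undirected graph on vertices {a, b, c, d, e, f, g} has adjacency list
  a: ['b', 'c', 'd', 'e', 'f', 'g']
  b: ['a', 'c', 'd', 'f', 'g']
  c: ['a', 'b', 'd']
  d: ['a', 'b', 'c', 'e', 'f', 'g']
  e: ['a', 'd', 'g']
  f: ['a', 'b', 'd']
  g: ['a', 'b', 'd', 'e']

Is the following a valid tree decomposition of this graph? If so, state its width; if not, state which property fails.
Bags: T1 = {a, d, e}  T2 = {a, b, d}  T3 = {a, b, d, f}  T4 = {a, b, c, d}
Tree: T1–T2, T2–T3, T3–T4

No — vertex g appears in no bag.

A tree decomposition must satisfy three properties: every vertex lies in some bag; for every edge, both endpoints lie together in some bag; and for every vertex, the bags containing it form a connected subtree. Here vertex g appears in no bag, so the decomposition is invalid.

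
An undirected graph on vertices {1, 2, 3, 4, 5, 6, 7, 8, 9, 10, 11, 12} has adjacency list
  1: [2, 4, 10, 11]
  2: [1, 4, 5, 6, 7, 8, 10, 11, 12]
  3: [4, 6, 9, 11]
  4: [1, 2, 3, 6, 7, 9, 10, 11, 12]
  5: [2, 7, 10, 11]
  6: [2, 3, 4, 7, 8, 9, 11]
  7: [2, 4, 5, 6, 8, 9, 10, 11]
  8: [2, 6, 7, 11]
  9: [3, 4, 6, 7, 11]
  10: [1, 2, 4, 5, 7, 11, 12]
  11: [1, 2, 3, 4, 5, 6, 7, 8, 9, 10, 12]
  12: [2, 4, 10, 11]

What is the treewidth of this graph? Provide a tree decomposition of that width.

Treewidth 4.
Bags: B1 = {2, 4, 7, 10, 11}  B2 = {2, 5, 7, 10, 11}  B3 = {2, 4, 10, 11, 12}  B4 = {2, 4, 6, 7, 11}  B5 = {2, 6, 7, 8, 11}  B6 = {4, 6, 7, 9, 11}  B7 = {1, 2, 4, 10, 11}  B8 = {3, 4, 6, 9, 11}
Tree: B1–B2, B1–B3, B1–B4, B4–B5, B4–B6, B1–B7, B6–B8

Every bag has size at most 5, so the width is 5 − 1 = 4 and tw(G) ≤ 4. Conversely, {3, 4, 6, 9, 11} is a clique of size 5, and the vertices of any clique must share a bag in every tree decomposition; so some bag has ≥ 5 vertices and tw(G) ≥ 4. Hence tw(G) = 4 exactly.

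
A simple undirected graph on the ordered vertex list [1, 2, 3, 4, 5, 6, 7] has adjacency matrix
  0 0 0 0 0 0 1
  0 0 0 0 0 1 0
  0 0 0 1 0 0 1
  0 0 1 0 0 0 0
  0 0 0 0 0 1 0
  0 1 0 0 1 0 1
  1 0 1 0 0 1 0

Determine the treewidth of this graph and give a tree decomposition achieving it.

Treewidth 1.
One such decomposition:
Bags: B1 = {6, 7}  B2 = {1, 7}  B3 = {5, 6}  B4 = {2, 6}  B5 = {3, 7}  B6 = {3, 4}
Tree: B1–B2, B1–B3, B1–B4, B2–B5, B5–B6

The largest bag has 2 vertices, giving width 1; this decomposition certifies tw(G) ≤ 1. G has an edge, so its treewidth is at least 1. Combining the bounds, tw(G) = 1.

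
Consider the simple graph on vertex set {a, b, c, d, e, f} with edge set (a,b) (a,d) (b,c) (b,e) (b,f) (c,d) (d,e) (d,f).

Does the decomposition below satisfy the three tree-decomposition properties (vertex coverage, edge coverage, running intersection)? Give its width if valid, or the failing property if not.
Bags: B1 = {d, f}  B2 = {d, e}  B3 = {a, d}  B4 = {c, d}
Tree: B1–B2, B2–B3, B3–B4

A tree decomposition must satisfy three properties: every vertex lies in some bag; for every edge, both endpoints lie together in some bag; and for every vertex, the bags containing it form a connected subtree. Here vertex b appears in no bag, so the decomposition is invalid.

No — vertex b appears in no bag.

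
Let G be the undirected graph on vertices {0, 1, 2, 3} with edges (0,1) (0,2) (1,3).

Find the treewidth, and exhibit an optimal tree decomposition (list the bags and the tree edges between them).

Each bag holds 2 vertices, so the decomposition has width 1, which upper-bounds the treewidth. Any graph with an edge has treewidth ≥ 1, and G has the edge 3–1. Therefore the treewidth is 1.

Treewidth 1.
Bags: B1 = {1, 3}  B2 = {0, 1}  B3 = {0, 2}
Tree: B1–B2, B2–B3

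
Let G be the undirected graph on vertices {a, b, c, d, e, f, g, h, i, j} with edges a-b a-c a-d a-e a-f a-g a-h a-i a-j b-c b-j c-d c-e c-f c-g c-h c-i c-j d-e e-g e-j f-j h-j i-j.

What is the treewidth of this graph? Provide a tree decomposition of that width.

The largest bag has 4 vertices, giving width 3; this decomposition certifies tw(G) ≤ 3. On the other hand G contains the 4-clique {a, c, d, e}. A clique must lie in a single bag of any decomposition, so no decomposition can have width below 3. Combining the bounds, tw(G) = 3.

Treewidth 3.
One optimal decomposition is:
Bags: B1 = {a, c, e, j}  B2 = {a, c, f, j}  B3 = {a, c, d, e}  B4 = {a, b, c, j}  B5 = {a, c, i, j}  B6 = {a, c, h, j}  B7 = {a, c, e, g}
Tree: B1–B2, B1–B3, B2–B4, B4–B5, B2–B6, B3–B7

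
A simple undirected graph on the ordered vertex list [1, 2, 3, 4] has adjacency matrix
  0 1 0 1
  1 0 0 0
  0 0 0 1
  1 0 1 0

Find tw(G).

1

A width-1 tree decomposition is:
Bags: B1 = {1, 4}  B2 = {1, 2}  B3 = {3, 4}
Tree: B1–B2, B1–B3
Every bag has size at most 2, so the width is 2 − 1 = 1 and tw(G) ≤ 1. Since G has at least one edge (e.g. 1–4), it is not an edgeless graph, so tw(G) ≥ 1. Therefore the treewidth is 1.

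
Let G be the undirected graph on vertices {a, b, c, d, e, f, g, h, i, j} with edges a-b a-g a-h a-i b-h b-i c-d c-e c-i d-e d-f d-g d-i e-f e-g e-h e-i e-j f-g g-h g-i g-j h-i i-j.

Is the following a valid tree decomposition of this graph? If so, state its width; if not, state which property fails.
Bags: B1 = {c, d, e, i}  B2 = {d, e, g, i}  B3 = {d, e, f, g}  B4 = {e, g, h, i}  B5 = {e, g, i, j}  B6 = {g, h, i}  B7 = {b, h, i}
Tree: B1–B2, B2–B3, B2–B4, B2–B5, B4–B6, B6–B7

No — vertex a appears in no bag.

A tree decomposition must satisfy three properties: every vertex lies in some bag; for every edge, both endpoints lie together in some bag; and for every vertex, the bags containing it form a connected subtree. Here vertex a appears in no bag, so the decomposition is invalid.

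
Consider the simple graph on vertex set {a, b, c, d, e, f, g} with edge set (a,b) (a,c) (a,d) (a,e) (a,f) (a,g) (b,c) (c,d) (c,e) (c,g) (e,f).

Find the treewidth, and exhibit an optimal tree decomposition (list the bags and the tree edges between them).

Treewidth 2.
One optimal decomposition is:
Bags: B1 = {a, c, g}  B2 = {a, b, c}  B3 = {a, c, e}  B4 = {a, c, d}  B5 = {a, e, f}
Tree: B1–B2, B1–B3, B1–B4, B3–B5

Each bag holds 3 vertices, so the decomposition has width 2, which upper-bounds the treewidth. On the other hand G contains the 3-clique {a, c, d}. A clique must lie in a single bag of any decomposition, so no decomposition can have width below 2. Hence tw(G) = 2 exactly.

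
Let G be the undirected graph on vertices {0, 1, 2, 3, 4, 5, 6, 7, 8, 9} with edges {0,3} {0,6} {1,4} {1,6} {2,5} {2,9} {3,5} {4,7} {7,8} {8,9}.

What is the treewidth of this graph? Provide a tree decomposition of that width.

Each bag holds 3 vertices, so the decomposition has width 2, which upper-bounds the treewidth. For the lower bound, G contains the cycle 7–8–9–2–5–3–0–6–1–4–7, so G is not a forest; only forests have treewidth ≤ 1, hence tw(G) ≥ 2. Therefore the treewidth is 2.

Treewidth 2.
One such decomposition:
Bags: B1 = {7, 8, 9}  B2 = {2, 7, 9}  B3 = {2, 5, 7}  B4 = {3, 5, 7}  B5 = {0, 3, 7}  B6 = {0, 6, 7}  B7 = {1, 6, 7}  B8 = {1, 4, 7}
Tree: B1–B2, B2–B3, B3–B4, B4–B5, B5–B6, B6–B7, B7–B8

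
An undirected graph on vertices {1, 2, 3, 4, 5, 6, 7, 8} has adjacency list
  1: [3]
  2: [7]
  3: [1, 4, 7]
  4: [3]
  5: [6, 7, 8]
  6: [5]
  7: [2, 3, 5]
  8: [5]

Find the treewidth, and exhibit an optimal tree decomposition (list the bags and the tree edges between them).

Every bag has size at most 2, so the width is 2 − 1 = 1 and tw(G) ≤ 1. Any graph with an edge has treewidth ≥ 1, and G has the edge 4–3. Combining the bounds, tw(G) = 1.

Treewidth 1.
Bags: B1 = {3, 4}  B2 = {3, 7}  B3 = {5, 7}  B4 = {2, 7}  B5 = {5, 6}  B6 = {5, 8}  B7 = {1, 3}
Tree: B1–B2, B2–B3, B3–B4, B3–B5, B3–B6, B1–B7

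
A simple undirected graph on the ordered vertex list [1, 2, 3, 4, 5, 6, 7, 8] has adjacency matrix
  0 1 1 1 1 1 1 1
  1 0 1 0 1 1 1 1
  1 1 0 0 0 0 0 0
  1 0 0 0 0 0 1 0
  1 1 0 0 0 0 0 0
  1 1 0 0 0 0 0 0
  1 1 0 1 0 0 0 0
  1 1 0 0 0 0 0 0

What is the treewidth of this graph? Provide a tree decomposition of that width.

Treewidth 2.
Bags: B1 = {1, 2, 5}  B2 = {1, 2, 8}  B3 = {1, 2, 6}  B4 = {1, 2, 7}  B5 = {1, 4, 7}  B6 = {1, 2, 3}
Tree: B1–B2, B2–B3, B2–B4, B4–B5, B1–B6

The largest bag has 3 vertices, giving width 2; this decomposition certifies tw(G) ≤ 2. Conversely, {1, 2, 3} is a clique of size 3, and the vertices of any clique must share a bag in every tree decomposition; so some bag has ≥ 3 vertices and tw(G) ≥ 2. Therefore the treewidth is 2.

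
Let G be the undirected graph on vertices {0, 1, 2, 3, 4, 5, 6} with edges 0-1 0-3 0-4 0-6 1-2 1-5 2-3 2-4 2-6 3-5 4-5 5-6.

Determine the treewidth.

3

A width-3 tree decomposition is:
Bags: B1 = {0, 1, 2, 5}  B2 = {0, 2, 5, 6}  B3 = {0, 2, 3, 5}  B4 = {0, 2, 4, 5}
Tree: B1–B2, B2–B3, B3–B4
The largest bag has 4 vertices, giving width 3; this decomposition certifies tw(G) ≤ 3. For the lower bound: the 4 vertex sets {0,1}, {5,6}, {2}, {3} are disjoint, each induces a connected subgraph, and every pair is joined by at least one edge of G. Contracting each set to a single vertex therefore yields K_{4} as a minor, and since treewidth is minor-monotone, tw(G) ≥ tw(K_{4}) = 3. Therefore the treewidth is 3.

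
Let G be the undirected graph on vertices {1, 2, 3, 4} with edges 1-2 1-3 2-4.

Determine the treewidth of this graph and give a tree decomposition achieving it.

Treewidth 1.
One optimal decomposition is:
Bags: B1 = {1, 2}  B2 = {1, 3}  B3 = {2, 4}
Tree: B1–B2, B1–B3

The largest bag has 2 vertices, giving width 1; this decomposition certifies tw(G) ≤ 1. Any graph with an edge has treewidth ≥ 1, and G has the edge 2–1. Therefore the treewidth is 1.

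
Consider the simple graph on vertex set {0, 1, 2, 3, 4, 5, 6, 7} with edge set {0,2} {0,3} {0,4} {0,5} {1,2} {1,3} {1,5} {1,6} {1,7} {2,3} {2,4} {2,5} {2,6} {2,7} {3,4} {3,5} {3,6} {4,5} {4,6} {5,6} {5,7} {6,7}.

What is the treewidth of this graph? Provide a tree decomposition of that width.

Every bag has size at most 5, so the width is 5 − 1 = 4 and tw(G) ≤ 4. For the lower bound, the 5 vertices {1, 2, 3, 5, 6} are pairwise adjacent, and any tree decomposition puts a clique entirely inside one bag — forcing width ≥ 4. Hence tw(G) = 4 exactly.

Treewidth 4.
One such decomposition:
Bags: B1 = {2, 3, 4, 5, 6}  B2 = {1, 2, 3, 5, 6}  B3 = {1, 2, 5, 6, 7}  B4 = {0, 2, 3, 4, 5}
Tree: B1–B2, B2–B3, B1–B4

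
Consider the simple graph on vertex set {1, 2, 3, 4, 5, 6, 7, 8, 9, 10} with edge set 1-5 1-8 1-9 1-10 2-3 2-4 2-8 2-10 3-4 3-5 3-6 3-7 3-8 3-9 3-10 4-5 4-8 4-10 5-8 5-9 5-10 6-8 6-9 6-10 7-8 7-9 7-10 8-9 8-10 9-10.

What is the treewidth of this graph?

A width-4 tree decomposition is:
Bags: B1 = {3, 5, 8, 9, 10}  B2 = {3, 6, 8, 9, 10}  B3 = {3, 4, 5, 8, 10}  B4 = {3, 7, 8, 9, 10}  B5 = {2, 3, 4, 8, 10}  B6 = {1, 5, 8, 9, 10}
Tree: B1–B2, B1–B3, B2–B4, B3–B5, B1–B6
The largest bag has 5 vertices, giving width 4; this decomposition certifies tw(G) ≤ 4. Conversely, {1, 5, 8, 9, 10} is a clique of size 5, and the vertices of any clique must share a bag in every tree decomposition; so some bag has ≥ 5 vertices and tw(G) ≥ 4. Therefore the treewidth is 4.

4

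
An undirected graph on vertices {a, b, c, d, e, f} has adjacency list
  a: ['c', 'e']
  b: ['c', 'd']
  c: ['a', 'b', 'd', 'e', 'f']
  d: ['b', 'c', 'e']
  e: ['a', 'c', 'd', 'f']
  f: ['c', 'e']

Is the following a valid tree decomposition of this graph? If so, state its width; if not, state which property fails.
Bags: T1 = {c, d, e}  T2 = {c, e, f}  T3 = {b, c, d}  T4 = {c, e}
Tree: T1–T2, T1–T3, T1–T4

A tree decomposition must satisfy three properties: every vertex lies in some bag; for every edge, both endpoints lie together in some bag; and for every vertex, the bags containing it form a connected subtree. Here vertex a appears in no bag, so the decomposition is invalid.

No — vertex a appears in no bag.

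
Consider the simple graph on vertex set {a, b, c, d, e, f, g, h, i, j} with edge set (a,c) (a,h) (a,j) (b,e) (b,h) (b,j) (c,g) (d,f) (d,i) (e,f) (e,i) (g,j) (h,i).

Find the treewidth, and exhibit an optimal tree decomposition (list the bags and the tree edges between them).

The largest bag has 3 vertices, giving width 2; this decomposition certifies tw(G) ≤ 2. For the lower bound, G contains the cycle d–f–e–i–d, so G is not a forest; only forests have treewidth ≤ 1, hence tw(G) ≥ 2. The upper and lower bounds meet at 2, so that is the treewidth.

Treewidth 2.
One such decomposition:
Bags: B1 = {d, f, i}  B2 = {e, f, i}  B3 = {e, h, i}  B4 = {b, e, h}  B5 = {a, b, h}  B6 = {a, b, j}  B7 = {a, c, j}  B8 = {c, g, j}
Tree: B1–B2, B2–B3, B3–B4, B4–B5, B5–B6, B6–B7, B7–B8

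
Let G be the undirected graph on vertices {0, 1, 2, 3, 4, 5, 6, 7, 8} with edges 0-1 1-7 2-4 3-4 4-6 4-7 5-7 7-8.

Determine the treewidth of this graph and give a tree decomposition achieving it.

Treewidth 1.
One optimal decomposition is:
Bags: B1 = {4, 7}  B2 = {1, 7}  B3 = {4, 6}  B4 = {7, 8}  B5 = {3, 4}  B6 = {2, 4}  B7 = {0, 1}  B8 = {5, 7}
Tree: B1–B2, B1–B3, B1–B4, B1–B5, B5–B6, B2–B7, B1–B8

The largest bag has 2 vertices, giving width 1; this decomposition certifies tw(G) ≤ 1. G has an edge, so its treewidth is at least 1. The upper and lower bounds meet at 1, so that is the treewidth.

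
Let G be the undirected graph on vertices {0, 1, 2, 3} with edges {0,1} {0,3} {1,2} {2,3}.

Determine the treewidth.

A width-2 tree decomposition is:
Bags: B1 = {0, 2, 3}  B2 = {0, 1, 2}
Tree: B1–B2
Every bag has size at most 3, so the width is 3 − 1 = 2 and tw(G) ≤ 2. For the lower bound, G contains the cycle 0–3–2–1–0, so G is not a forest; only forests have treewidth ≤ 1, hence tw(G) ≥ 2. The upper and lower bounds meet at 2, so that is the treewidth.

2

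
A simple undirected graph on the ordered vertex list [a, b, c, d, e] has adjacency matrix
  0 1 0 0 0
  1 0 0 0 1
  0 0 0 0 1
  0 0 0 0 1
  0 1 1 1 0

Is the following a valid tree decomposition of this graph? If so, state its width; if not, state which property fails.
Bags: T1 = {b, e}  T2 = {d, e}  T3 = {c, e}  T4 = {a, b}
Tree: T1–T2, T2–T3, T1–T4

Yes; width 1.

Every vertex of G appears in some bag (union = {a, b, c, d, e}); every edge is covered by a bag; and for each vertex v the set of bags containing v is connected in the bag tree. The decomposition is therefore valid. The largest bag has 2 vertices, so the width is 1.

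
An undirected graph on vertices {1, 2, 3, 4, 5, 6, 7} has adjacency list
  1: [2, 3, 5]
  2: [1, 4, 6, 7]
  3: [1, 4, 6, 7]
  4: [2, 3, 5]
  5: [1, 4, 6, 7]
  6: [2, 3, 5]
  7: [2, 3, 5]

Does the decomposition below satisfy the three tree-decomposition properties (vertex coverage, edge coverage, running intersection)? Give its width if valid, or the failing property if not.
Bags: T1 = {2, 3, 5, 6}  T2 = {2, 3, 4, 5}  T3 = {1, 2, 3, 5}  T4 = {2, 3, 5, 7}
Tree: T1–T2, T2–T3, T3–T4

Vertex coverage: the bags together contain {1, 2, 3, 4, 5, 6, 7}, the full vertex set. Edge coverage: each edge of G has both endpoints in at least one bag. Running intersection: for every vertex, the bags containing it form a connected subtree. All three properties hold, so this is a valid tree decomposition of width max|bag| − 1 = 3, and hence tw(G) ≤ 3.

Yes; width 3.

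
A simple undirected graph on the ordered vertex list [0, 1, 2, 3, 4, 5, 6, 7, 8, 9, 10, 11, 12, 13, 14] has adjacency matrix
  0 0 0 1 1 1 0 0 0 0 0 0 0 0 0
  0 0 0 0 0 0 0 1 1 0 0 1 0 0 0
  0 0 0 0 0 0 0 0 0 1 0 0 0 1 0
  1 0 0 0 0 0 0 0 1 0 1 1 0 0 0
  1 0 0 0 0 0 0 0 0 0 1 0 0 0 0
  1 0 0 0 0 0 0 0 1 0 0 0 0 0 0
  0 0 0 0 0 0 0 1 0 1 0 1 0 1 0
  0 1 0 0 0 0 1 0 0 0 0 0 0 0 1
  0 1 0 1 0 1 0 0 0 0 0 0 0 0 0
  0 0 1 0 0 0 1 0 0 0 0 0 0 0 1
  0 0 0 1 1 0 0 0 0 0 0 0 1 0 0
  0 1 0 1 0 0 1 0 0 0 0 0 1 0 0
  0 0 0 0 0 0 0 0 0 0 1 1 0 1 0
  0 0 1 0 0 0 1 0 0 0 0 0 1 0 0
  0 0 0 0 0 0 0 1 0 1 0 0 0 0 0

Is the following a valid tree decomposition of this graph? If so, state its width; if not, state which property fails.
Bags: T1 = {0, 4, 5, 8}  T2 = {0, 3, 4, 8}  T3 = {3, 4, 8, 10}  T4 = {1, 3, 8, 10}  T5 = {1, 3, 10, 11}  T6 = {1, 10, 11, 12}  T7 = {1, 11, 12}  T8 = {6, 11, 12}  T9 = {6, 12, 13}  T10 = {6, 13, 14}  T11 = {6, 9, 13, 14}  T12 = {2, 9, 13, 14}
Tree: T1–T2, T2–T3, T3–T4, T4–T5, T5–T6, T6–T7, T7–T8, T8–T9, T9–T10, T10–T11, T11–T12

No — vertex 7 appears in no bag.

A tree decomposition must satisfy three properties: every vertex lies in some bag; for every edge, both endpoints lie together in some bag; and for every vertex, the bags containing it form a connected subtree. Here vertex 7 appears in no bag, so the decomposition is invalid.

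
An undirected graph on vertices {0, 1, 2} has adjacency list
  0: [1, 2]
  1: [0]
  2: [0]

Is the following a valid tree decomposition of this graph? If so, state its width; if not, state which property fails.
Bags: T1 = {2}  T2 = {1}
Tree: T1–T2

A tree decomposition must satisfy three properties: every vertex lies in some bag; for every edge, both endpoints lie together in some bag; and for every vertex, the bags containing it form a connected subtree. Here vertex 0 appears in no bag, so the decomposition is invalid.

No — vertex 0 appears in no bag.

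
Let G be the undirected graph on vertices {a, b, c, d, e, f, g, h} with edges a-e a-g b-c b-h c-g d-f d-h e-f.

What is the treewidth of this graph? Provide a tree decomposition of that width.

Every bag has size at most 3, so the width is 3 − 1 = 2 and tw(G) ≤ 2. Since b–c–g–a–e–f–d–h–b is a cycle in G, G is not acyclic. Forests are exactly the graphs of treewidth ≤ 1, so tw(G) ≥ 2. The upper and lower bounds meet at 2, so that is the treewidth.

Treewidth 2.
One such decomposition:
Bags: B1 = {b, c, g}  B2 = {a, b, g}  B3 = {a, b, e}  B4 = {b, e, f}  B5 = {b, d, f}  B6 = {b, d, h}
Tree: B1–B2, B2–B3, B3–B4, B4–B5, B5–B6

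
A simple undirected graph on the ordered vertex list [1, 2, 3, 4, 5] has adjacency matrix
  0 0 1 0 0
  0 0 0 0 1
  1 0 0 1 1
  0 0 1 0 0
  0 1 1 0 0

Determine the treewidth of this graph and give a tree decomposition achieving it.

The largest bag has 2 vertices, giving width 1; this decomposition certifies tw(G) ≤ 1. G has an edge, so its treewidth is at least 1. Combining the bounds, tw(G) = 1.

Treewidth 1.
Bags: B1 = {3, 4}  B2 = {1, 3}  B3 = {3, 5}  B4 = {2, 5}
Tree: B1–B2, B1–B3, B3–B4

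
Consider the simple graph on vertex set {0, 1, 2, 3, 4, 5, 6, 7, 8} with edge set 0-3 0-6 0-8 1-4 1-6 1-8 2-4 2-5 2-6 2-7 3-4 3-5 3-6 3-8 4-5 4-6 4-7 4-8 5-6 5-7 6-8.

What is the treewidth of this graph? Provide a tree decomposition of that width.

Treewidth 3.
Bags: B1 = {3, 4, 6, 8}  B2 = {1, 4, 6, 8}  B3 = {3, 4, 5, 6}  B4 = {2, 4, 5, 6}  B5 = {0, 3, 6, 8}  B6 = {2, 4, 5, 7}
Tree: B1–B2, B1–B3, B3–B4, B1–B5, B4–B6

Each bag holds 4 vertices, so the decomposition has width 3, which upper-bounds the treewidth. On the other hand G contains the 4-clique {0, 3, 6, 8}. A clique must lie in a single bag of any decomposition, so no decomposition can have width below 3. The upper and lower bounds meet at 3, so that is the treewidth.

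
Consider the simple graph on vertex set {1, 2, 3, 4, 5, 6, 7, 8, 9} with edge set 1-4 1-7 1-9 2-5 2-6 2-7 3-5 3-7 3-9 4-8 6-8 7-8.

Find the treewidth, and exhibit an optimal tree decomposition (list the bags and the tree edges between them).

Treewidth 3.
Bags: B1 = {1, 3, 5, 9}  B2 = {1, 3, 5, 7}  B3 = {1, 2, 5, 7}  B4 = {1, 2, 4, 7}  B5 = {2, 4, 7, 8}  B6 = {2, 4, 6, 8}
Tree: B1–B2, B2–B3, B3–B4, B4–B5, B5–B6

Every bag has size at most 4, so the width is 4 − 1 = 3 and tw(G) ≤ 3. For the lower bound: the 4 vertex sets {3,5,9}, {1}, {7}, {2,4,6,8} are disjoint, each induces a connected subgraph, and every pair is joined by at least one edge of G. Contracting each set to a single vertex therefore yields K_{4} as a minor, and since treewidth is minor-monotone, tw(G) ≥ tw(K_{4}) = 3. The upper and lower bounds meet at 3, so that is the treewidth.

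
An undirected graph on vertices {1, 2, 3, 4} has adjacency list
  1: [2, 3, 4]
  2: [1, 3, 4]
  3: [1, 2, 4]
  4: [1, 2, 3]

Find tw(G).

3

A width-3 tree decomposition is:
Bags: B1 = {1, 2, 3, 4}
Tree: (single bag)
With just one bag of size 4, the width is 4 − 1 = 3, so tw(G) ≤ 3. For the lower bound, the 4 vertices {1, 2, 3, 4} are pairwise adjacent, and any tree decomposition puts a clique entirely inside one bag — forcing width ≥ 3. The upper and lower bounds meet at 3, so that is the treewidth.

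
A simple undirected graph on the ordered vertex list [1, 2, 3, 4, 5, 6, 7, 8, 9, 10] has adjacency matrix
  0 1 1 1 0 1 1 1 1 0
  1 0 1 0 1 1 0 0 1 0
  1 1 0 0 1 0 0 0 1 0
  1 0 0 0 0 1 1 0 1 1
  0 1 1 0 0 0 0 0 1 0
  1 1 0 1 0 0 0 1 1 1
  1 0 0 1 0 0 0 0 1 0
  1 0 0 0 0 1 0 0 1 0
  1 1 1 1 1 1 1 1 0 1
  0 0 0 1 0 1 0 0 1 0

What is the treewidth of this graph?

A width-3 tree decomposition is:
Bags: B1 = {1, 2, 6, 9}  B2 = {1, 2, 3, 9}  B3 = {1, 6, 8, 9}  B4 = {2, 3, 5, 9}  B5 = {1, 4, 6, 9}  B6 = {4, 6, 9, 10}  B7 = {1, 4, 7, 9}
Tree: B1–B2, B1–B3, B2–B4, B3–B5, B5–B6, B5–B7
Every bag has size at most 4, so the width is 4 − 1 = 3 and tw(G) ≤ 3. Conversely, {1, 2, 3, 9} is a clique of size 4, and the vertices of any clique must share a bag in every tree decomposition; so some bag has ≥ 4 vertices and tw(G) ≥ 3. Combining the bounds, tw(G) = 3.

3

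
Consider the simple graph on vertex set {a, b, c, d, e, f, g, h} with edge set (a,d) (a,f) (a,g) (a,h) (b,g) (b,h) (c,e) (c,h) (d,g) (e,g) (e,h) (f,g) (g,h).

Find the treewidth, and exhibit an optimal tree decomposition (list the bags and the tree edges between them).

Treewidth 2.
Bags: B1 = {e, g, h}  B2 = {a, g, h}  B3 = {a, f, g}  B4 = {b, g, h}  B5 = {c, e, h}  B6 = {a, d, g}
Tree: B1–B2, B2–B3, B1–B4, B1–B5, B3–B6

Each bag holds 3 vertices, so the decomposition has width 2, which upper-bounds the treewidth. Conversely, {a, d, g} is a clique of size 3, and the vertices of any clique must share a bag in every tree decomposition; so some bag has ≥ 3 vertices and tw(G) ≥ 2. Hence tw(G) = 2 exactly.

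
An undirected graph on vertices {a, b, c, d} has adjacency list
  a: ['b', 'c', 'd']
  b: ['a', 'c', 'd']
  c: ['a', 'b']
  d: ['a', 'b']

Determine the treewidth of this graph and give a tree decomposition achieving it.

Treewidth 2.
Bags: B1 = {a, b, d}  B2 = {a, b, c}
Tree: B1–B2

The largest bag has 3 vertices, giving width 2; this decomposition certifies tw(G) ≤ 2. For the lower bound, the 3 vertices {a, b, d} are pairwise adjacent, and any tree decomposition puts a clique entirely inside one bag — forcing width ≥ 2. Combining the bounds, tw(G) = 2.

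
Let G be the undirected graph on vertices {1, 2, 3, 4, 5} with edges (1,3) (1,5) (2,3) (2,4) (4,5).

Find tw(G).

2

A width-2 tree decomposition is:
Bags: B1 = {2, 4, 5}  B2 = {2, 3, 5}  B3 = {1, 3, 5}
Tree: B1–B2, B2–B3
Every bag has size at most 3, so the width is 3 − 1 = 2 and tw(G) ≤ 2. The edges 5–4–2–3–1–5 form a cycle, so G is not a tree and its treewidth is at least 2. Hence tw(G) = 2 exactly.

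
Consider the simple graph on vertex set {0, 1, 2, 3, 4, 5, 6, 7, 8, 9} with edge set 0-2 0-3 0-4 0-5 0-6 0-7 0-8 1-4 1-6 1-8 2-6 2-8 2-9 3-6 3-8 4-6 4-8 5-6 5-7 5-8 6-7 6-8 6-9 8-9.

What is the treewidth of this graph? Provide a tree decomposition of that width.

Treewidth 3.
One such decomposition:
Bags: B1 = {0, 3, 6, 8}  B2 = {0, 4, 6, 8}  B3 = {1, 4, 6, 8}  B4 = {0, 5, 6, 8}  B5 = {0, 5, 6, 7}  B6 = {0, 2, 6, 8}  B7 = {2, 6, 8, 9}
Tree: B1–B2, B2–B3, B1–B4, B4–B5, B2–B6, B6–B7

Each bag holds 4 vertices, so the decomposition has width 3, which upper-bounds the treewidth. On the other hand G contains the 4-clique {0, 2, 6, 8}. A clique must lie in a single bag of any decomposition, so no decomposition can have width below 3. Therefore the treewidth is 3.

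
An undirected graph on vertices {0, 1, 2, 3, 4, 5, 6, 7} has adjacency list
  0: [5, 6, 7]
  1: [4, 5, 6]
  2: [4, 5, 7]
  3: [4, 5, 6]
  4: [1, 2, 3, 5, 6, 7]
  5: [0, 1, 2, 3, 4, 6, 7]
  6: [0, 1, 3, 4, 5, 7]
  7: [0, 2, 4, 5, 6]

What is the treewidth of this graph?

3

A width-3 tree decomposition is:
Bags: B1 = {4, 5, 6, 7}  B2 = {2, 4, 5, 7}  B3 = {3, 4, 5, 6}  B4 = {1, 4, 5, 6}  B5 = {0, 5, 6, 7}
Tree: B1–B2, B1–B3, B1–B4, B1–B5
Every bag has size at most 4, so the width is 4 − 1 = 3 and tw(G) ≤ 3. For the lower bound, the 4 vertices {0, 5, 6, 7} are pairwise adjacent, and any tree decomposition puts a clique entirely inside one bag — forcing width ≥ 3. Combining the bounds, tw(G) = 3.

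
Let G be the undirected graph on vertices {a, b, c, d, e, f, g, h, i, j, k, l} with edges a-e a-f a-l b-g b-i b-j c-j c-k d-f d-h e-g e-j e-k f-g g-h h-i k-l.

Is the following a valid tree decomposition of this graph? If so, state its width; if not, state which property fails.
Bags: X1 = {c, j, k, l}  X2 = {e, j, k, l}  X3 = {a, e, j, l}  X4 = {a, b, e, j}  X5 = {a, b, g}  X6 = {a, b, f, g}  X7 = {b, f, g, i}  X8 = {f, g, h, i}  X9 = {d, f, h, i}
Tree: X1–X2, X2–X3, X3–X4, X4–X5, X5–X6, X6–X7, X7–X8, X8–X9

No — edge (e,g) lies in no bag.

A tree decomposition must satisfy three properties: every vertex lies in some bag; for every edge, both endpoints lie together in some bag; and for every vertex, the bags containing it form a connected subtree. Here edge (e,g) lies in no bag, so the decomposition is invalid.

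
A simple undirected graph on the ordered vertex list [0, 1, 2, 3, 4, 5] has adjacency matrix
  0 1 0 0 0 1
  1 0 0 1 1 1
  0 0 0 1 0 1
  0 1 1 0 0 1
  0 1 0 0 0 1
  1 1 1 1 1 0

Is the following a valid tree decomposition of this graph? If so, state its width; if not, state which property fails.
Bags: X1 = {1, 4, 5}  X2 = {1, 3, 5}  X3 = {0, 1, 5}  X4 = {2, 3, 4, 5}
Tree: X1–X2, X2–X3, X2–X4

A tree decomposition must satisfy three properties: every vertex lies in some bag; for every edge, both endpoints lie together in some bag; and for every vertex, the bags containing it form a connected subtree. Here bags containing vertex 4 are not connected in the tree, so the decomposition is invalid.

No — bags containing vertex 4 are not connected in the tree.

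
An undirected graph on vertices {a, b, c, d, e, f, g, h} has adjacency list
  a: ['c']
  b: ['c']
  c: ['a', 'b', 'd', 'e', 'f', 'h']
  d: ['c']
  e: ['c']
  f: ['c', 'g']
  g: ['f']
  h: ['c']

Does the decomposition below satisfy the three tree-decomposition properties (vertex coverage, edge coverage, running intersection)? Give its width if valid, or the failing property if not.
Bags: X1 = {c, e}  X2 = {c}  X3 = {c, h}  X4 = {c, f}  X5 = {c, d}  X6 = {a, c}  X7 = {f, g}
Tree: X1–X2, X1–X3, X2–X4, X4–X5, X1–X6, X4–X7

A tree decomposition must satisfy three properties: every vertex lies in some bag; for every edge, both endpoints lie together in some bag; and for every vertex, the bags containing it form a connected subtree. Here vertex b appears in no bag, so the decomposition is invalid.

No — vertex b appears in no bag.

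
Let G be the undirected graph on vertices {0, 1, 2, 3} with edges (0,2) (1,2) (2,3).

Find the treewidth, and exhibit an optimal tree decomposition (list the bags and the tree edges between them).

Treewidth 1.
Bags: B1 = {1, 2}  B2 = {2, 3}  B3 = {0, 2}
Tree: B1–B2, B2–B3

The largest bag has 2 vertices, giving width 1; this decomposition certifies tw(G) ≤ 1. G has an edge, so its treewidth is at least 1. Combining the bounds, tw(G) = 1.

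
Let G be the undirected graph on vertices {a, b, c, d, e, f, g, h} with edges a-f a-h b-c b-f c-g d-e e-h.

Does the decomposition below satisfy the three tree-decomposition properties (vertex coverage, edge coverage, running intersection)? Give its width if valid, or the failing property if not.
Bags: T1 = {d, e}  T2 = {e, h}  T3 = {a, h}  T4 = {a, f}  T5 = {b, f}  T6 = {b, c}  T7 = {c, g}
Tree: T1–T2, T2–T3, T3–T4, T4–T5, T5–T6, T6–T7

Yes; width 1.

Checking the three conditions: (i) the bags cover all of {a, b, c, d, e, f, g, h}; (ii) for each edge, some bag contains both endpoints; (iii) the bags containing any fixed vertex form a subtree. All hold, so the decomposition is valid with width 2 − 1 = 1.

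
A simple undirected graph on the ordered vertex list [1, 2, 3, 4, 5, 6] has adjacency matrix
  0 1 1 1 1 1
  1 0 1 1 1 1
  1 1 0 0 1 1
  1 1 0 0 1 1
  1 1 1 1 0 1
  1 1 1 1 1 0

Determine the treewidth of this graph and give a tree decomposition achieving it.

Every bag has size at most 5, so the width is 5 − 1 = 4 and tw(G) ≤ 4. For the lower bound, the 5 vertices {1, 2, 3, 5, 6} are pairwise adjacent, and any tree decomposition puts a clique entirely inside one bag — forcing width ≥ 4. Combining the bounds, tw(G) = 4.

Treewidth 4.
One such decomposition:
Bags: B1 = {1, 2, 4, 5, 6}  B2 = {1, 2, 3, 5, 6}
Tree: B1–B2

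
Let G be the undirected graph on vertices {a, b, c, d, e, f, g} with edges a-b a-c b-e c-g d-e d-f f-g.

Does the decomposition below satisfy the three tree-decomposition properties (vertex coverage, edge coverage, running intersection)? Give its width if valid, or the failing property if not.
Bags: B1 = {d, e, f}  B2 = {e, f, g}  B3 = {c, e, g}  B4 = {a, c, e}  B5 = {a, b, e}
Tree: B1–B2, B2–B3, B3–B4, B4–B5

Every vertex of G appears in some bag (union = {a, b, c, d, e, f, g}); every edge is covered by a bag; and for each vertex v the set of bags containing v is connected in the bag tree. The decomposition is therefore valid. The largest bag has 3 vertices, so the width is 2.

Yes; width 2.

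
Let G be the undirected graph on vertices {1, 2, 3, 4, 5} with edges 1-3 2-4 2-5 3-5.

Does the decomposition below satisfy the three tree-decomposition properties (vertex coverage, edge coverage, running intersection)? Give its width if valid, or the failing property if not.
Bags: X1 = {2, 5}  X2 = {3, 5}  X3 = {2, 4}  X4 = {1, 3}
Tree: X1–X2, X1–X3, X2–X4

Yes; width 1.

Every vertex of G appears in some bag (union = {1, 2, 3, 4, 5}); every edge is covered by a bag; and for each vertex v the set of bags containing v is connected in the bag tree. The decomposition is therefore valid. The largest bag has 2 vertices, so the width is 1.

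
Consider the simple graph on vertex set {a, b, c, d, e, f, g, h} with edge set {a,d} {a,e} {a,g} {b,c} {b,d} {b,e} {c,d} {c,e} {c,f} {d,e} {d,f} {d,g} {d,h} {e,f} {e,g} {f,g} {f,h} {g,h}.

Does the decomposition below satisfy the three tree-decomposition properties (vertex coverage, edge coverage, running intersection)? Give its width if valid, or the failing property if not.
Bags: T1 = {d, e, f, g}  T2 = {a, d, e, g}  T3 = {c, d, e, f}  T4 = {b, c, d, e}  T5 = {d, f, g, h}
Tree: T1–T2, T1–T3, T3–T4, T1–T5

Yes; width 3.

Checking the three conditions: (i) the bags cover all of {a, b, c, d, e, f, g, h}; (ii) for each edge, some bag contains both endpoints; (iii) the bags containing any fixed vertex form a subtree. All hold, so the decomposition is valid with width 4 − 1 = 3.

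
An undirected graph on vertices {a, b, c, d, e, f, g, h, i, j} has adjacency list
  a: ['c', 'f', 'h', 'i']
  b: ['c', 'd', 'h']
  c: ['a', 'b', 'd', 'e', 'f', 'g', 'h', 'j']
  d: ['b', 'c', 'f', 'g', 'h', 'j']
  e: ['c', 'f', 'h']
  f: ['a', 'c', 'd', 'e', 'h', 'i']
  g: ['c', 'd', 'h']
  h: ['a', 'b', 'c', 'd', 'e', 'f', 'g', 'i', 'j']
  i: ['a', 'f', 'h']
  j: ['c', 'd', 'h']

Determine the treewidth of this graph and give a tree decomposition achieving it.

The largest bag has 4 vertices, giving width 3; this decomposition certifies tw(G) ≤ 3. Conversely, {c, d, g, h} is a clique of size 4, and the vertices of any clique must share a bag in every tree decomposition; so some bag has ≥ 4 vertices and tw(G) ≥ 3. Combining the bounds, tw(G) = 3.

Treewidth 3.
One optimal decomposition is:
Bags: B1 = {c, e, f, h}  B2 = {a, c, f, h}  B3 = {a, f, h, i}  B4 = {c, d, f, h}  B5 = {b, c, d, h}  B6 = {c, d, h, j}  B7 = {c, d, g, h}
Tree: B1–B2, B2–B3, B1–B4, B4–B5, B4–B6, B4–B7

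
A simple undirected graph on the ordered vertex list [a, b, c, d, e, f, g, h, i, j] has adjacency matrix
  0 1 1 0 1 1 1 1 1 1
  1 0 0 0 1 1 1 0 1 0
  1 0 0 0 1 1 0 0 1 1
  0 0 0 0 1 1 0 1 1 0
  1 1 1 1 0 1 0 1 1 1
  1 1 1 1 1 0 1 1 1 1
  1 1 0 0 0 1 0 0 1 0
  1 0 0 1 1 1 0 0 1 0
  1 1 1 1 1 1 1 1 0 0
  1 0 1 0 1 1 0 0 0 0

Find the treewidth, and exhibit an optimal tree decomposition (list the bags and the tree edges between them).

Every bag has size at most 5, so the width is 5 − 1 = 4 and tw(G) ≤ 4. Conversely, {a, c, e, f, j} is a clique of size 5, and the vertices of any clique must share a bag in every tree decomposition; so some bag has ≥ 5 vertices and tw(G) ≥ 4. Hence tw(G) = 4 exactly.

Treewidth 4.
One such decomposition:
Bags: B1 = {a, c, e, f, i}  B2 = {a, e, f, h, i}  B3 = {a, c, e, f, j}  B4 = {a, b, e, f, i}  B5 = {d, e, f, h, i}  B6 = {a, b, f, g, i}
Tree: B1–B2, B1–B3, B1–B4, B2–B5, B4–B6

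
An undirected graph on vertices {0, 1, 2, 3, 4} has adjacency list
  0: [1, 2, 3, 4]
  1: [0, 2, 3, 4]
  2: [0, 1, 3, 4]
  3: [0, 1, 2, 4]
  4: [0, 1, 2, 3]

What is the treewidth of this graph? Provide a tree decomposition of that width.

Treewidth 4.
One optimal decomposition is:
Bags: B1 = {0, 1, 2, 3, 4}
Tree: (single bag)

A single bag containing all 5 vertices is trivially a valid decomposition of width 4. For the lower bound, the 5 vertices {0, 1, 2, 3, 4} are pairwise adjacent, and any tree decomposition puts a clique entirely inside one bag — forcing width ≥ 4. The upper and lower bounds meet at 4, so that is the treewidth.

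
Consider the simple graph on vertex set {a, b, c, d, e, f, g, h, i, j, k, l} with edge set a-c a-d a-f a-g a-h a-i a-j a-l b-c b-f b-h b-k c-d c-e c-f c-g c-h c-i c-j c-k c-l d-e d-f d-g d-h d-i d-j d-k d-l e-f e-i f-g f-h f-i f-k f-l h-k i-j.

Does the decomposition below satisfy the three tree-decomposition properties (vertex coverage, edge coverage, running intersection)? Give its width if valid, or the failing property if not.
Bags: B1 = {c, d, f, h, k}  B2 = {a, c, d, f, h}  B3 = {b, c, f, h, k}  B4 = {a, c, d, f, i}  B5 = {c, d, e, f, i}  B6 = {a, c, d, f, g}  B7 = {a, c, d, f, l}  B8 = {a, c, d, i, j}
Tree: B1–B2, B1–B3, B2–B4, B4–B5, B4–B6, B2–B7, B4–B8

Checking the three conditions: (i) the bags cover all of {a, b, c, d, e, f, g, h, i, j, k, l}; (ii) for each edge, some bag contains both endpoints; (iii) the bags containing any fixed vertex form a subtree. All hold, so the decomposition is valid with width 5 − 1 = 4.

Yes; width 4.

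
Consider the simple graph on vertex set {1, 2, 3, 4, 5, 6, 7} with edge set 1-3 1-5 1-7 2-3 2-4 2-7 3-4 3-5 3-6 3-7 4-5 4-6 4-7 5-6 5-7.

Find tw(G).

A width-3 tree decomposition is:
Bags: B1 = {2, 3, 4, 7}  B2 = {3, 4, 5, 7}  B3 = {1, 3, 5, 7}  B4 = {3, 4, 5, 6}
Tree: B1–B2, B2–B3, B2–B4
Every bag has size at most 4, so the width is 4 − 1 = 3 and tw(G) ≤ 3. Conversely, {1, 3, 5, 7} is a clique of size 4, and the vertices of any clique must share a bag in every tree decomposition; so some bag has ≥ 4 vertices and tw(G) ≥ 3. Combining the bounds, tw(G) = 3.

3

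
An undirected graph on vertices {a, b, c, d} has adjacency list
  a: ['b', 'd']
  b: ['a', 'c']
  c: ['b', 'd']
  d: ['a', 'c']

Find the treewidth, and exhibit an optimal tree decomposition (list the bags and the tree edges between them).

Every bag has size at most 3, so the width is 3 − 1 = 2 and tw(G) ≤ 2. The edges b–a–d–c–b form a cycle, so G is not a tree and its treewidth is at least 2. Hence tw(G) = 2 exactly.

Treewidth 2.
Bags: B1 = {a, b, d}  B2 = {b, c, d}
Tree: B1–B2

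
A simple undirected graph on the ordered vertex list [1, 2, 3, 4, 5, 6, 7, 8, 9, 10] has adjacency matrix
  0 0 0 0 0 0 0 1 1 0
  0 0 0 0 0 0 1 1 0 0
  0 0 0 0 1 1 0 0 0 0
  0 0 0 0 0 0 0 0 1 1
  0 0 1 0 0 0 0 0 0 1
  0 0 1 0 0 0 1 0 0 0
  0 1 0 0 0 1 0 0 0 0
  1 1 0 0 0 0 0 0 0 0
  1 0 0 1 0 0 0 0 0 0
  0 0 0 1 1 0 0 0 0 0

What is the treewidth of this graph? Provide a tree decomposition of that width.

Each bag holds 3 vertices, so the decomposition has width 2, which upper-bounds the treewidth. The edges 3–6–7–2–8–1–9–4–10–5–3 form a cycle, so G is not a tree and its treewidth is at least 2. Hence tw(G) = 2 exactly.

Treewidth 2.
One optimal decomposition is:
Bags: B1 = {3, 6, 7}  B2 = {2, 3, 7}  B3 = {2, 3, 8}  B4 = {1, 3, 8}  B5 = {1, 3, 9}  B6 = {3, 4, 9}  B7 = {3, 4, 10}  B8 = {3, 5, 10}
Tree: B1–B2, B2–B3, B3–B4, B4–B5, B5–B6, B6–B7, B7–B8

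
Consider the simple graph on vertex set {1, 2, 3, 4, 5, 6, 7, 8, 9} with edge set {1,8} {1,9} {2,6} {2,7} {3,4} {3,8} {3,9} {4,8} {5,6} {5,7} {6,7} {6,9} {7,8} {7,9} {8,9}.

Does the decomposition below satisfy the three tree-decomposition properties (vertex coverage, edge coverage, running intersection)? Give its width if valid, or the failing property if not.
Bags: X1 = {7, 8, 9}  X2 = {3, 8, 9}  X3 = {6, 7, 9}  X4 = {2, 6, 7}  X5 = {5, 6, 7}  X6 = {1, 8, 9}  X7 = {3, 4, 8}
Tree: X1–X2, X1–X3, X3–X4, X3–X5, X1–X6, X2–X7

Checking the three conditions: (i) the bags cover all of {1, 2, 3, 4, 5, 6, 7, 8, 9}; (ii) for each edge, some bag contains both endpoints; (iii) the bags containing any fixed vertex form a subtree. All hold, so the decomposition is valid with width 3 − 1 = 2.

Yes; width 2.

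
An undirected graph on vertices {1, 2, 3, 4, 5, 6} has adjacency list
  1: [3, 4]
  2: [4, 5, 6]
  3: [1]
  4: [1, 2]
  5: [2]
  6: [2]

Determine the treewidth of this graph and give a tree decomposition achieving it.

Treewidth 1.
One such decomposition:
Bags: B1 = {2, 6}  B2 = {2, 4}  B3 = {2, 5}  B4 = {1, 4}  B5 = {1, 3}
Tree: B1–B2, B1–B3, B2–B4, B4–B5

Every bag has size at most 2, so the width is 2 − 1 = 1 and tw(G) ≤ 1. Any graph with an edge has treewidth ≥ 1, and G has the edge 6–2. The upper and lower bounds meet at 1, so that is the treewidth.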